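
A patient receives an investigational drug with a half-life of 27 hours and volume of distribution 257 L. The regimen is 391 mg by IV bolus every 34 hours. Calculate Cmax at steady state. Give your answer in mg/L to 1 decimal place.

2.6 mg/L

τ/t½ = 34/27 ≈ 1.2593, so fraction remaining f = (1/2)^(34/27) ≈ 0.4178.
At steady state, accumulation factor R = 1/(1 − e^(−kτ)) ≈ 1.7176.
Each bolus raises the concentration by D/Vd = 391/257 ≈ 1.521 mg/L.
Steady-state peak Cmax,ss = C₀·R ≈ 1.521 × 1.7176 ≈ 2.612 mg/L.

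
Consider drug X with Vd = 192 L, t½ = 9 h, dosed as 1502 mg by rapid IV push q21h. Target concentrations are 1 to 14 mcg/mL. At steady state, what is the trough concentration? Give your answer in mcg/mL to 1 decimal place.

k = ln2/t½ = ln2/9 ≈ 0.077016 h⁻¹; fraction remaining f = e^(−kτ) = e^(−0.077016×21) ≈ 0.1984.
At steady state, accumulation factor R = 1/(1 − e^(−kτ)) ≈ 1.2475.
Each bolus raises the concentration by D/Vd = 1502/192 ≈ 7.823 mcg/mL.
Cmax,ss = C₀/(1 − f) ≈ 7.823/0.8016 ≈ 9.759 mcg/mL.
One interval later, Cmin,ss = Cmax,ss·e^(−kτ) ≈ 9.759 × 0.1984 ≈ 1.936 mcg/mL.
Trough 1.9 mcg/mL vs MEC 1 mcg/mL: adequate.

1.9 mcg/mL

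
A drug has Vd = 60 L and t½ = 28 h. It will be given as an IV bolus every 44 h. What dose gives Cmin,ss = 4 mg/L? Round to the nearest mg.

473 mg

τ/t½ = 44/28 ≈ 1.5714, so f = (1/2)^(44/28) ≈ 0.336475.
Cmin,ss = (D/Vd)·f/(1−f), so D = Cmin,ss·Vd·(1−f)/f.
D = 4 × 60 × (1−f)/f ≈ 4 × 60 × 1.97199 ≈ 473.28 mg.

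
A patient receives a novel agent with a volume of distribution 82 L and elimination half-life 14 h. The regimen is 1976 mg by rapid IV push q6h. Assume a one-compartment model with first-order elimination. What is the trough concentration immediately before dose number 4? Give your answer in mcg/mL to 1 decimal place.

f = (1/2)^(τ/t½) = (1/2)^(6/14) ≈ 0.7430.
C₀ = D/Vd = 1976/82 ≈ 24.098 mcg/mL.
Before the 4th dose, 3 doses have been given. Superposition: Cmin = C₀·(f + f² + … + f^3).
≈ 24.098 × (0.7430 + 0.5520 + 0.4102) ≈ 24.098 × 1.7052 ≈ 41.092 mcg/mL.

41.1 mcg/mL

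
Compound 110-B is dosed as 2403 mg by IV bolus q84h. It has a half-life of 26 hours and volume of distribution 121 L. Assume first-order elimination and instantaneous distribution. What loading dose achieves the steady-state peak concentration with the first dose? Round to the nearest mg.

f = (1/2)^(84/26) ≈ 0.106523; accumulation ratio R = 1/(1−f) ≈ 1.11922.
Loading dose to hit Cmax,ss on first dose: D_load = D_maint·R ≈ 2403 × 1.11922 ≈ 2689.49 mg.

2689 mg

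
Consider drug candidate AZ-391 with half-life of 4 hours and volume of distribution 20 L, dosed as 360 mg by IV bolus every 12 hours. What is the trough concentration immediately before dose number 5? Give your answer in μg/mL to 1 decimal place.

f = (1/2)^(τ/t½) = (1/2)^(12/4) ≈ 0.1250.
C₀ = D/Vd = 360/20 ≈ 18.000 μg/mL.
Before the 5th dose, 4 doses have been given. Superposition: Cmin = C₀·(f + f² + … + f^4).
≈ 18.000 × (0.1250 + 0.0156 + 0.0020 + 0.0002) ≈ 18.000 × 0.1428 ≈ 2.570 μg/mL.

2.6 μg/mL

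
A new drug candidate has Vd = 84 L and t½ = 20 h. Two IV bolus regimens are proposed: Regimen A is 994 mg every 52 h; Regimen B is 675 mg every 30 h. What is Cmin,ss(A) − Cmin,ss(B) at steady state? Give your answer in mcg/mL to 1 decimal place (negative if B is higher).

Regimen A: f = (1/2)^(52/20) ≈ 0.1649; Cmin,ss = (994/84)·f/(1−f) ≈ 2.337 mcg/mL.
Regimen B: f = (1/2)^(30/20) ≈ 0.3536; Cmin,ss = (675/84)·f/(1−f) ≈ 4.396 mcg/mL.
Difference ≈ 2.337 − 4.396 ≈ -2.059 mcg/mL.

-2.1 mcg/mL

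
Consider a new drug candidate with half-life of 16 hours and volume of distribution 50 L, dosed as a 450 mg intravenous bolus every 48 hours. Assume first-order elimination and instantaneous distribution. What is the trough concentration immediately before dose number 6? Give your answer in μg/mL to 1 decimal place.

f = (1/2)^(τ/t½) = (1/2)^(48/16) ≈ 0.1250.
C₀ = D/Vd = 450/50 ≈ 9.000 μg/mL.
Before the 6th dose, 5 doses have been given. Superposition: Cmin = C₀·(f + f² + … + f^5).
≈ 9.000 × (0.1250 + 0.0156 + 0.0020 + 0.0002 + 0.0000) ≈ 9.000 × 0.1428 ≈ 1.285 μg/mL.

1.3 μg/mL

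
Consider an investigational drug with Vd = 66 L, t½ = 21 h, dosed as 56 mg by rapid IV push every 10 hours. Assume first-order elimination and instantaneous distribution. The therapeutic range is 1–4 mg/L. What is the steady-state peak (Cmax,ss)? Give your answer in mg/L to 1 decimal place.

k = ln2/t½ = ln2/21 ≈ 0.033007 h⁻¹; fraction remaining f = e^(−kτ) = e^(−0.033007×10) ≈ 0.7189.
Accumulation ratio R = 1/(1 − f) ≈ 1/0.2811 ≈ 3.5575.
Each bolus raises the concentration by D/Vd = 56/66 ≈ 0.848 mg/L.
Steady-state peak Cmax,ss = C₀·R ≈ 0.848 × 3.5575 ≈ 3.017 mg/L.
Peak 3.0 mg/L vs MTC 4 mg/L: below toxic threshold.

3.0 mg/L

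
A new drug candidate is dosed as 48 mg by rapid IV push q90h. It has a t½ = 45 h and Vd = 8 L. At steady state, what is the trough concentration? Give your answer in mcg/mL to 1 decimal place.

2.0 mcg/mL

The dosing interval is 2 half-lives, so f = 2^(−2) = 0.25.
At steady state, R = 1/(1 − 0.25) = 4/3.
Single-dose peak C₀ = D/Vd = 48/8 = 6 mcg/mL.
Steady-state peak Cmax,ss = C₀·R = 6 × 4/3 ≈ 8.000 mcg/mL.
Steady-state trough Cmin,ss = Cmax,ss·f ≈ 8.000 × 0.25 ≈ 2.000 mcg/mL.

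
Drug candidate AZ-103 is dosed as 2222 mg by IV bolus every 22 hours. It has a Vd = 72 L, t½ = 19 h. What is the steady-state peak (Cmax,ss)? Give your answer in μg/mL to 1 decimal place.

τ/t½ = 22/19 ≈ 1.1579, so fraction remaining f = (1/2)^(22/19) ≈ 0.4482.
At steady state, accumulation factor R = 1/(1 − e^(−kτ)) ≈ 1.8123.
Single-dose peak C₀ = D/Vd = 2222/72 ≈ 30.861 μg/mL.
Steady-state peak Cmax,ss = C₀·R ≈ 30.861 × 1.8123 ≈ 55.929 μg/mL.

55.9 μg/mL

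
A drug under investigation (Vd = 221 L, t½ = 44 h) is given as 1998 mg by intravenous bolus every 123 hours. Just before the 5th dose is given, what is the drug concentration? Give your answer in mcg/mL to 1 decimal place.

f = (1/2)^(τ/t½) = (1/2)^(123/44) ≈ 0.1440.
C₀ = D/Vd = 1998/221 ≈ 9.041 mcg/mL.
Before the 5th dose, 4 doses have been given. Superposition: Cmin = C₀·(f + f² + … + f^4).
≈ 9.041 × (0.1440 + 0.0207 + 0.0030 + 0.0004) ≈ 9.041 × 0.1681 ≈ 1.520 mcg/mL.

1.5 mcg/mL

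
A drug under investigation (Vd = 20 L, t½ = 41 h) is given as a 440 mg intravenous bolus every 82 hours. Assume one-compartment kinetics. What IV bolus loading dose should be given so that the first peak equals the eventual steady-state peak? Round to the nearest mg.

587 mg

f = (1/2)^(82/41) ≈ 0.250000; accumulation ratio R = 1/(1−f) ≈ 1.33333.
Loading dose to hit Cmax,ss on first dose: D_load = D_maint·R ≈ 440 × 1.33333 ≈ 586.67 mg.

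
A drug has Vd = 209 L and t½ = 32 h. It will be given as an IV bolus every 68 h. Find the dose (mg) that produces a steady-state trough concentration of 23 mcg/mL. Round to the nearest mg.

τ/t½ = 68/32 ≈ 2.125, so f = (1/2)^(68/32) ≈ 0.229251.
Cmin,ss = (D/Vd)·f/(1−f), so D = Cmin,ss·Vd·(1−f)/f.
D = 23 × 209 × (1−f)/f ≈ 23 × 209 × 3.36203 ≈ 16161.28 mg.

16161 mg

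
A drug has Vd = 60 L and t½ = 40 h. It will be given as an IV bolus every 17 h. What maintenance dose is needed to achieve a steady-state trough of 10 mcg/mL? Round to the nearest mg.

τ/t½ = 17/40 ≈ 0.425, so f = (1/2)^(17/40) ≈ 0.744839.
Cmin,ss = (D/Vd)·f/(1−f), so D = Cmin,ss·Vd·(1−f)/f.
D = 10 × 60 × (1−f)/f ≈ 10 × 60 × 0.34257 ≈ 205.54 mg.

206 mg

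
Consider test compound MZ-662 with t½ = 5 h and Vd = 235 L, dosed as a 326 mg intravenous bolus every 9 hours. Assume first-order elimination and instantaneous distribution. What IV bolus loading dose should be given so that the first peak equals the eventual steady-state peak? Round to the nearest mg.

f = (1/2)^(9/5) ≈ 0.287175; accumulation ratio R = 1/(1−f) ≈ 1.40287.
Loading dose to hit Cmax,ss on first dose: D_load = D_maint·R ≈ 326 × 1.40287 ≈ 457.34 mg.

457 mg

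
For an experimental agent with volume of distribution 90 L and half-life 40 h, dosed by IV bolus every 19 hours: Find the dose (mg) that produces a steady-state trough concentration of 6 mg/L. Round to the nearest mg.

τ/t½ = 19/40 ≈ 0.475, so f = (1/2)^(19/40) ≈ 0.719467.
Cmin,ss = (D/Vd)·f/(1−f), so D = Cmin,ss·Vd·(1−f)/f.
D = 6 × 90 × (1−f)/f ≈ 6 × 90 × 0.38992 ≈ 210.56 mg.

211 mg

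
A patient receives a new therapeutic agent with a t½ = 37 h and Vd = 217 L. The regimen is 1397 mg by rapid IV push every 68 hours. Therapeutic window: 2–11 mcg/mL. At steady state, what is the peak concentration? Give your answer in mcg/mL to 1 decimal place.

τ/t½ = 68/37 ≈ 1.8378, so fraction remaining f = (1/2)^(68/37) ≈ 0.2797.
Accumulation ratio R = 1/(1 − f) ≈ 1/0.7203 ≈ 1.3883.
Single-dose peak C₀ = D/Vd = 1397/217 ≈ 6.438 mcg/mL.
Steady-state peak Cmax,ss = C₀·R ≈ 6.438 × 1.3883 ≈ 8.938 mcg/mL.
Peak 8.9 mcg/mL vs MTC 11 mcg/mL: below toxic threshold.

8.9 mcg/mL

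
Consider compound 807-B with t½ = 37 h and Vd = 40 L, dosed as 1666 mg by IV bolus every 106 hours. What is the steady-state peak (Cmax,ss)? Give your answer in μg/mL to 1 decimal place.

τ/t½ = 106/37 ≈ 2.8649, so fraction remaining f = (1/2)^(106/37) ≈ 0.1373.
Accumulation ratio R = 1/(1 − f) ≈ 1/0.8627 ≈ 1.1592.
Each bolus raises the concentration by D/Vd = 1666/40 ≈ 41.650 μg/mL.
Cmax,ss = C₀/(1 − f) ≈ 41.650/0.8627 ≈ 48.279 μg/mL.

48.3 μg/mL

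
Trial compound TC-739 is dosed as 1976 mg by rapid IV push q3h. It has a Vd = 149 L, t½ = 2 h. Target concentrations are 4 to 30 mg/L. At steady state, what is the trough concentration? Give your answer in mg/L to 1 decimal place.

7.3 mg/L

Over one 3-h interval, 3/2 ≈ 1.5 half-lives elapse, leaving f ≈ 0.3536 of each dose.
At steady state, accumulation factor R = 1/(1 − e^(−kτ)) ≈ 1.5470.
Each bolus raises the concentration by D/Vd = 1976/149 ≈ 13.262 mg/L.
Steady-state peak Cmax,ss = C₀·R ≈ 13.262 × 1.5470 ≈ 20.516 mg/L.
One interval later, Cmin,ss = Cmax,ss·e^(−kτ) ≈ 20.516 × 0.3536 ≈ 7.254 mg/L.
Trough 7.3 mg/L vs MEC 4 mg/L: adequate.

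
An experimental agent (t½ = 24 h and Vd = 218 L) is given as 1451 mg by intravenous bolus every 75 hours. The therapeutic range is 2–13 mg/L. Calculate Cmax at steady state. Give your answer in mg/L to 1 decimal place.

Over one 75-h interval, 75/24 ≈ 3.125 half-lives elapse, leaving f ≈ 0.1146 of each dose.
Accumulation ratio R = 1/(1 − f) ≈ 1/0.8854 ≈ 1.1294.
Single-dose peak C₀ = D/Vd = 1451/218 ≈ 6.656 mg/L.
Cmax,ss = C₀/(1 − f) ≈ 6.656/0.8854 ≈ 7.518 mg/L.
Peak 7.5 mg/L vs MTC 13 mg/L: below toxic threshold.

7.5 mg/L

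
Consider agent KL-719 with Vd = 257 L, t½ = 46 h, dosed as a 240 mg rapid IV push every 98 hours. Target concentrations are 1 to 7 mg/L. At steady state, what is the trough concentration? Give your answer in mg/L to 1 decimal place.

Over one 98-h interval, 98/46 ≈ 2.1304 half-lives elapse, leaving f ≈ 0.2284 of each dose.
Each bolus raises the concentration by D/Vd = 240/257 ≈ 0.934 mg/L.
Steady-state trough Cmin,ss = C₀·f/(1−f) ≈ 0.934 × 0.2284/0.7716 ≈ 0.276 mg/L.
Trough 0.3 mg/L vs MEC 1 mg/L: subtherapeutic.

0.3 mg/L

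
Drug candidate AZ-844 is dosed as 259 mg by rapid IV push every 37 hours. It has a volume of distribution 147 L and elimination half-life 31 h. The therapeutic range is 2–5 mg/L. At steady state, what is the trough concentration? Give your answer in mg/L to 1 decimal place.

k = ln2/t½ = ln2/31 ≈ 0.022360 h⁻¹; fraction remaining f = e^(−kτ) = e^(−0.022360×37) ≈ 0.4372.
At steady state, accumulation factor R = 1/(1 − e^(−kτ)) ≈ 1.7768.
Single-dose peak C₀ = D/Vd = 259/147 ≈ 1.762 mg/L.
Cmax,ss = C₀/(1 − f) ≈ 1.762/0.5628 ≈ 3.131 mg/L.
One interval later, Cmin,ss = Cmax,ss·e^(−kτ) ≈ 3.131 × 0.4372 ≈ 1.369 mg/L.
Trough 1.4 mg/L vs MEC 2 mg/L: subtherapeutic.

1.4 mg/L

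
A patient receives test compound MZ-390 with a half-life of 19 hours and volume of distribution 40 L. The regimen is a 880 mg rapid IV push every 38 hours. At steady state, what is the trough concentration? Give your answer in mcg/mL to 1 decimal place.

7.3 mcg/mL

τ = 38 h = 2 half-lives, so f = (1/2)^2 = 0.25.
Accumulation ratio R = 1/(1 − f) = 1/0.75 = 4/3.
Single-dose peak C₀ = D/Vd = 880/40 = 22 mcg/mL.
Steady-state peak Cmax,ss = C₀·R = 22 × 4/3 ≈ 29.333 mcg/mL.
Steady-state trough Cmin,ss = Cmax,ss·f ≈ 29.333 × 0.25 ≈ 7.333 mcg/mL.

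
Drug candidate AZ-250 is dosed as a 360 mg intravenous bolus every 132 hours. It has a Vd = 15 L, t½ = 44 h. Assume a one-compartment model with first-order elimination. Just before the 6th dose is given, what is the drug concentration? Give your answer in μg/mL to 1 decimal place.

3.4 μg/mL

f = (1/2)^(τ/t½) = (1/2)^(132/44) ≈ 0.1250.
C₀ = D/Vd = 360/15 ≈ 24.000 μg/mL.
Before the 6th dose, 5 doses have been given. Superposition: Cmin = C₀·(f + f² + … + f^5).
≈ 24.000 × (0.1250 + 0.0156 + 0.0020 + 0.0002 + 0.0000) ≈ 24.000 × 0.1428 ≈ 3.427 μg/mL.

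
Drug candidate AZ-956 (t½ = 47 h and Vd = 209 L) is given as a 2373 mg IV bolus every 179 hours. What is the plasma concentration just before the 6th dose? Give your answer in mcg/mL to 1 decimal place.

0.9 mcg/mL

f = (1/2)^(τ/t½) = (1/2)^(179/47) ≈ 0.0714.
C₀ = D/Vd = 2373/209 ≈ 11.354 mcg/mL.
Before the 6th dose, 5 doses have been given. Superposition: Cmin = C₀·(f + f² + … + f^5).
≈ 11.354 × (0.0714 + 0.0051 + 0.0004 + 0.0000 + 0.0000) ≈ 11.354 × 0.0769 ≈ 0.873 mcg/mL.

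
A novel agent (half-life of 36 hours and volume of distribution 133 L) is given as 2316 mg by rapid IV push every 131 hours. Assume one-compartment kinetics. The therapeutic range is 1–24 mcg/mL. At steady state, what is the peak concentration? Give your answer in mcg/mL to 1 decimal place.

τ/t½ = 131/36 ≈ 3.6389, so fraction remaining f = (1/2)^(131/36) ≈ 0.0803.
At steady state, accumulation factor R = 1/(1 − e^(−kτ)) ≈ 1.0873.
Each bolus raises the concentration by D/Vd = 2316/133 ≈ 17.414 mcg/mL.
Cmax,ss = C₀/(1 − f) ≈ 17.414/0.9197 ≈ 18.934 mcg/mL.
Peak 18.9 mcg/mL vs MTC 24 mcg/mL: below toxic threshold.

18.9 mcg/mL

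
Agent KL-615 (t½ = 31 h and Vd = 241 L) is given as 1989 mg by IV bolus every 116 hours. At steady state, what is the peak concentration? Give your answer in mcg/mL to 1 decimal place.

Over one 116-h interval, 116/31 ≈ 3.7419 half-lives elapse, leaving f ≈ 0.0747 of each dose.
At steady state, accumulation factor R = 1/(1 − e^(−kτ)) ≈ 1.0807.
Each bolus raises the concentration by D/Vd = 1989/241 ≈ 8.253 mcg/mL.
Steady-state peak Cmax,ss = C₀·R ≈ 8.253 × 1.0807 ≈ 8.919 mcg/mL.

8.9 mcg/mL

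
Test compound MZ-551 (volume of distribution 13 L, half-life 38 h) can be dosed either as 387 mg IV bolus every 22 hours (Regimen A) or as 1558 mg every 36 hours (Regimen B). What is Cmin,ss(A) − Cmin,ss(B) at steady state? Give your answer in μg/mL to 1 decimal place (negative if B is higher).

Regimen A: f = (1/2)^(22/38) ≈ 0.6695; Cmin,ss = (387/13)·f/(1−f) ≈ 60.304 μg/mL.
Regimen B: f = (1/2)^(36/38) ≈ 0.5186; Cmin,ss = (1558/13)·f/(1−f) ≈ 129.107 μg/mL.
Difference ≈ 60.304 − 129.107 ≈ -68.803 μg/mL.

-68.8 μg/mL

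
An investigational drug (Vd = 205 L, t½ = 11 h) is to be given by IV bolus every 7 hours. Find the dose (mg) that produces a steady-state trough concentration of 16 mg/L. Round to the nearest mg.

τ/t½ = 7/11 ≈ 0.63636, so f = (1/2)^(7/11) ≈ 0.643332.
Cmin,ss = (D/Vd)·f/(1−f), so D = Cmin,ss·Vd·(1−f)/f.
D = 16 × 205 × (1−f)/f ≈ 16 × 205 × 0.55441 ≈ 1818.46 mg.

1818 mg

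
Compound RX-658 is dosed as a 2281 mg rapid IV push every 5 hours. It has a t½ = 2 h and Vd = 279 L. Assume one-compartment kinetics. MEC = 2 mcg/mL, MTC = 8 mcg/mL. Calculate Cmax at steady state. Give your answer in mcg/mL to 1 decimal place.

9.9 mcg/mL

τ/t½ = 5/2 ≈ 2.5, so fraction remaining f = (1/2)^(5/2) ≈ 0.1768.
Accumulation ratio R = 1/(1 − f) ≈ 1/0.8232 ≈ 1.2148.
Each bolus raises the concentration by D/Vd = 2281/279 ≈ 8.176 mcg/mL.
Steady-state peak Cmax,ss = C₀·R ≈ 8.176 × 1.2148 ≈ 9.932 mcg/mL.
Peak 9.9 mcg/mL vs MTC 8 mcg/mL: exceeds toxic threshold.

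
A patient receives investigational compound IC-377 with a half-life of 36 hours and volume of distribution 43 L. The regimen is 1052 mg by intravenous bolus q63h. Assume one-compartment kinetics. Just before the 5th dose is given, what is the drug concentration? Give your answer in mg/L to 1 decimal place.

10.3 mg/L

f = (1/2)^(τ/t½) = (1/2)^(63/36) ≈ 0.2973.
C₀ = D/Vd = 1052/43 ≈ 24.465 mg/L.
Before the 5th dose, 4 doses have been given. Superposition: Cmin = C₀·(f + f² + … + f^4).
≈ 24.465 × (0.2973 + 0.0884 + 0.0263 + 0.0078) ≈ 24.465 × 0.4198 ≈ 10.270 mg/L.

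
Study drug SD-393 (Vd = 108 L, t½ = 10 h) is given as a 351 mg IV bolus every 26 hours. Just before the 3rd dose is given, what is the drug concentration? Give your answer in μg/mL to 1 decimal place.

f = (1/2)^(τ/t½) = (1/2)^(26/10) ≈ 0.1649.
C₀ = D/Vd = 351/108 ≈ 3.250 μg/mL.
Before the 3rd dose, 2 doses have been given. Superposition: Cmin = C₀·(f + f²).
≈ 3.250 × (0.1649 + 0.0272) ≈ 3.250 × 0.1921 ≈ 0.624 μg/mL.

0.6 μg/mL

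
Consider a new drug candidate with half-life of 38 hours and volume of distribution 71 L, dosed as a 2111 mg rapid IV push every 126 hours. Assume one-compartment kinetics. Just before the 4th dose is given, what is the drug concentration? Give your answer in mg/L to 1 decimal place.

f = (1/2)^(τ/t½) = (1/2)^(126/38) ≈ 0.1004.
C₀ = D/Vd = 2111/71 ≈ 29.732 mg/L.
Before the 4th dose, 3 doses have been given. Superposition: Cmin = C₀·(f + f² + … + f^3).
≈ 29.732 × (0.1004 + 0.0101 + 0.0010) ≈ 29.732 × 0.1115 ≈ 3.315 mg/L.

3.3 mg/L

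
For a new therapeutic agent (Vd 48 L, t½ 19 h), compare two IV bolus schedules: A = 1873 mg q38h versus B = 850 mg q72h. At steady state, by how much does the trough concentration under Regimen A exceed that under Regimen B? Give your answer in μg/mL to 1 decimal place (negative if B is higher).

Regimen A: f = (1/2)^(38/19) ≈ 0.2500; Cmin,ss = (1873/48)·f/(1−f) ≈ 13.007 μg/mL.
Regimen B: f = (1/2)^(72/19) ≈ 0.0723; Cmin,ss = (850/48)·f/(1−f) ≈ 1.380 μg/mL.
Difference ≈ 13.007 − 1.380 ≈ 11.627 μg/mL.

11.6 μg/mL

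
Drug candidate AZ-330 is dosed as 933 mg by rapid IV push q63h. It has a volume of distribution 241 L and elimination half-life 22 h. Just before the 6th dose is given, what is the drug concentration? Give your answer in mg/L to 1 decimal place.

0.6 mg/L

f = (1/2)^(τ/t½) = (1/2)^(63/22) ≈ 0.1374.
C₀ = D/Vd = 933/241 ≈ 3.871 mg/L.
Before the 6th dose, 5 doses have been given. Superposition: Cmin = C₀·(f + f² + … + f^5).
≈ 3.871 × (0.1374 + 0.0189 + 0.0026 + 0.0004 + 0.0000) ≈ 3.871 × 0.1593 ≈ 0.617 mg/L.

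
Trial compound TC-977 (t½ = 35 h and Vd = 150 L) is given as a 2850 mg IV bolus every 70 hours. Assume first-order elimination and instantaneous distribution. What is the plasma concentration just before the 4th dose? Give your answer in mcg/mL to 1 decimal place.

6.2 mcg/mL

f = (1/2)^(τ/t½) = (1/2)^(70/35) ≈ 0.2500.
C₀ = D/Vd = 2850/150 ≈ 19.000 mcg/mL.
Before the 4th dose, 3 doses have been given. Superposition: Cmin = C₀·(f + f² + … + f^3).
≈ 19.000 × (0.2500 + 0.0625 + 0.0156) ≈ 19.000 × 0.3281 ≈ 6.234 mcg/mL.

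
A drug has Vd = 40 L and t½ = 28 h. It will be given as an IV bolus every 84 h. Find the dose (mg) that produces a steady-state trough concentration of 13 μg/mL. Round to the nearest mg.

3640 mg

τ/t½ = 84/28 ≈ 3, so f = (1/2)^(84/28) ≈ 0.125000.
Cmin,ss = (D/Vd)·f/(1−f), so D = Cmin,ss·Vd·(1−f)/f.
D = 13 × 40 × (1−f)/f ≈ 13 × 40 × 7.00000 ≈ 3640.00 mg.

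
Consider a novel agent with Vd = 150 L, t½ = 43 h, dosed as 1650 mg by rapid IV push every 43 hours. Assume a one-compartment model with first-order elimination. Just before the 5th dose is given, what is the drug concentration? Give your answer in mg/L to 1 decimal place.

10.3 mg/L

f = (1/2)^(τ/t½) = (1/2)^(43/43) ≈ 0.5000.
C₀ = D/Vd = 1650/150 ≈ 11.000 mg/L.
Before the 5th dose, 4 doses have been given. Superposition: Cmin = C₀·(f + f² + … + f^4).
≈ 11.000 × (0.5000 + 0.2500 + 0.1250 + 0.0625) ≈ 11.000 × 0.9375 ≈ 10.312 mg/L.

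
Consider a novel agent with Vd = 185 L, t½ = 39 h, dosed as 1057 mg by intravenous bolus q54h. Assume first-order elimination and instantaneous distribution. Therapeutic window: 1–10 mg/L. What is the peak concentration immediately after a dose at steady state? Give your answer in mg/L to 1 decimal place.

9.3 mg/L

τ/t½ = 54/39 ≈ 1.3846, so fraction remaining f = (1/2)^(54/39) ≈ 0.3830.
Accumulation ratio R = 1/(1 − f) ≈ 1/0.6170 ≈ 1.6207.
Each bolus raises the concentration by D/Vd = 1057/185 ≈ 5.714 mg/L.
Steady-state peak Cmax,ss = C₀·R ≈ 5.714 × 1.6207 ≈ 9.261 mg/L.
Peak 9.3 mg/L vs MTC 10 mg/L: below toxic threshold.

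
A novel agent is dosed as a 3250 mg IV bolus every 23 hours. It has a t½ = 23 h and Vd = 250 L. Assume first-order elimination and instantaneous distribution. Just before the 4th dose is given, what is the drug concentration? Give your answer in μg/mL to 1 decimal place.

f = (1/2)^(τ/t½) = (1/2)^(23/23) ≈ 0.5000.
C₀ = D/Vd = 3250/250 ≈ 13.000 μg/mL.
Before the 4th dose, 3 doses have been given. Superposition: Cmin = C₀·(f + f² + … + f^3).
≈ 13.000 × (0.5000 + 0.2500 + 0.1250) ≈ 13.000 × 0.8750 ≈ 11.375 μg/mL.

11.4 μg/mL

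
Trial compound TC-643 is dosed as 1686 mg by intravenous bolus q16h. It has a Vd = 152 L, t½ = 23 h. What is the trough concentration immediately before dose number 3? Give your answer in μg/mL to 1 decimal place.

11.1 μg/mL

f = (1/2)^(τ/t½) = (1/2)^(16/23) ≈ 0.6174.
C₀ = D/Vd = 1686/152 ≈ 11.092 μg/mL.
Before the 3rd dose, 2 doses have been given. Superposition: Cmin = C₀·(f + f²).
≈ 11.092 × (0.6174 + 0.3812) ≈ 11.092 × 0.9986 ≈ 11.076 μg/mL.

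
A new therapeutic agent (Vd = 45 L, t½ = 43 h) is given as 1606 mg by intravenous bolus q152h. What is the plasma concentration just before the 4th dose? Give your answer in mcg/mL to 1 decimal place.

3.4 mcg/mL

f = (1/2)^(τ/t½) = (1/2)^(152/43) ≈ 0.0863.
C₀ = D/Vd = 1606/45 ≈ 35.689 mcg/mL.
Before the 4th dose, 3 doses have been given. Superposition: Cmin = C₀·(f + f² + … + f^3).
≈ 35.689 × (0.0863 + 0.0074 + 0.0006) ≈ 35.689 × 0.0943 ≈ 3.365 mcg/mL.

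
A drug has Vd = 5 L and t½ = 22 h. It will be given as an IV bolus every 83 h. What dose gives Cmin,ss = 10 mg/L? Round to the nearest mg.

τ/t½ = 83/22 ≈ 3.7727, so f = (1/2)^(83/22) ≈ 0.073164.
Cmin,ss = (D/Vd)·f/(1−f), so D = Cmin,ss·Vd·(1−f)/f.
D = 10 × 5 × (1−f)/f ≈ 10 × 5 × 12.66792 ≈ 633.40 mg.

633 mg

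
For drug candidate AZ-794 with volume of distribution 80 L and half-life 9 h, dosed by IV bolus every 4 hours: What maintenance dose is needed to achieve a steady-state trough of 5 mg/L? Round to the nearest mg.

τ/t½ = 4/9 ≈ 0.44444, so f = (1/2)^(4/9) ≈ 0.734867.
Cmin,ss = (D/Vd)·f/(1−f), so D = Cmin,ss·Vd·(1−f)/f.
D = 5 × 80 × (1−f)/f ≈ 5 × 80 × 0.36079 ≈ 144.32 mg.

144 mg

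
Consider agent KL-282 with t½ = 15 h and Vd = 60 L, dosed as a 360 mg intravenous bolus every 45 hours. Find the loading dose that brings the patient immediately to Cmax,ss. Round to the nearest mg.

f = (1/2)^(45/15) ≈ 0.125000; accumulation ratio R = 1/(1−f) ≈ 1.14286.
Loading dose to hit Cmax,ss on first dose: D_load = D_maint·R ≈ 360 × 1.14286 ≈ 411.43 mg.

411 mg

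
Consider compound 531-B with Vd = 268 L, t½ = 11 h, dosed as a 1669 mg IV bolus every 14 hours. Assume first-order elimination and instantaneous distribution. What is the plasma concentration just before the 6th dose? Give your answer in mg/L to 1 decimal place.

4.3 mg/L

f = (1/2)^(τ/t½) = (1/2)^(14/11) ≈ 0.4139.
C₀ = D/Vd = 1669/268 ≈ 6.228 mg/L.
Before the 6th dose, 5 doses have been given. Superposition: Cmin = C₀·(f + f² + … + f^5).
≈ 6.228 × (0.4139 + 0.1713 + 0.0709 + 0.0293 + 0.0121) ≈ 6.228 × 0.6975 ≈ 4.344 mg/L.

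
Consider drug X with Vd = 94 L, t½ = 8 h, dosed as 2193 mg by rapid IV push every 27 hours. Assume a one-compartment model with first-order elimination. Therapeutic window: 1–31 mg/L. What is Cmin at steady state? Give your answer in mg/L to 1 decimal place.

2.5 mg/L

τ/t½ = 27/8 ≈ 3.375, so fraction remaining f = (1/2)^(27/8) ≈ 0.0964.
Single-dose peak C₀ = D/Vd = 2193/94 ≈ 23.330 mg/L.
Steady-state trough Cmin,ss = C₀·f/(1−f) ≈ 23.330 × 0.0964/0.9036 ≈ 2.489 mg/L.
Trough 2.5 mg/L vs MEC 1 mg/L: adequate.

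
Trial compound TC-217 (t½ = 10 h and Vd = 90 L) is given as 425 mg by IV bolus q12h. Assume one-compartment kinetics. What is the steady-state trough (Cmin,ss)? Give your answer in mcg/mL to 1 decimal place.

Over one 12-h interval, 12/10 ≈ 1.2 half-lives elapse, leaving f ≈ 0.4353 of each dose.
Each bolus raises the concentration by D/Vd = 425/90 ≈ 4.722 mcg/mL.
Steady-state trough Cmin,ss = C₀·f/(1−f) ≈ 4.722 × 0.4353/0.5647 ≈ 3.640 mcg/mL.

3.6 mcg/mL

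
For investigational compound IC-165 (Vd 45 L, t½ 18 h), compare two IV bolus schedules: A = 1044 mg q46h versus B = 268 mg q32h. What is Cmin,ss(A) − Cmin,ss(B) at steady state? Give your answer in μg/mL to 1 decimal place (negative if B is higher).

Regimen A: f = (1/2)^(46/18) ≈ 0.1701; Cmin,ss = (1044/45)·f/(1−f) ≈ 4.755 μg/mL.
Regimen B: f = (1/2)^(32/18) ≈ 0.2916; Cmin,ss = (268/45)·f/(1−f) ≈ 2.451 μg/mL.
Difference ≈ 4.755 − 2.451 ≈ 2.304 μg/mL.

2.3 μg/mL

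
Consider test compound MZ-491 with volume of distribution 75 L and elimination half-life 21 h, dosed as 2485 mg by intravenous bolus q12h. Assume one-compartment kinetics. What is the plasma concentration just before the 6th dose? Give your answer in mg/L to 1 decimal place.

58.8 mg/L

f = (1/2)^(τ/t½) = (1/2)^(12/21) ≈ 0.6730.
C₀ = D/Vd = 2485/75 ≈ 33.133 mg/L.
Before the 6th dose, 5 doses have been given. Superposition: Cmin = C₀·(f + f² + … + f^5).
≈ 33.133 × (0.6730 + 0.4529 + 0.3048 + 0.2051 + 0.1381) ≈ 33.133 × 1.7739 ≈ 58.775 mg/L.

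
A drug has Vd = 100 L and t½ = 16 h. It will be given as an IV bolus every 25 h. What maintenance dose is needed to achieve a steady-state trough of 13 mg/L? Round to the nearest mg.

2540 mg

τ/t½ = 25/16 ≈ 1.5625, so f = (1/2)^(25/16) ≈ 0.338564.
Cmin,ss = (D/Vd)·f/(1−f), so D = Cmin,ss·Vd·(1−f)/f.
D = 13 × 100 × (1−f)/f ≈ 13 × 100 × 1.95365 ≈ 2539.75 mg.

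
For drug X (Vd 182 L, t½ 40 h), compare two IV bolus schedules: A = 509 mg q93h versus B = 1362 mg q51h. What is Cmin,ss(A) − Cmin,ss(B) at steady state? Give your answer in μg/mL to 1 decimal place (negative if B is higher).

-4.6 μg/mL

Regimen A: f = (1/2)^(93/40) ≈ 0.1996; Cmin,ss = (509/182)·f/(1−f) ≈ 0.697 μg/mL.
Regimen B: f = (1/2)^(51/40) ≈ 0.4132; Cmin,ss = (1362/182)·f/(1−f) ≈ 5.270 μg/mL.
Difference ≈ 0.697 − 5.270 ≈ -4.573 μg/mL.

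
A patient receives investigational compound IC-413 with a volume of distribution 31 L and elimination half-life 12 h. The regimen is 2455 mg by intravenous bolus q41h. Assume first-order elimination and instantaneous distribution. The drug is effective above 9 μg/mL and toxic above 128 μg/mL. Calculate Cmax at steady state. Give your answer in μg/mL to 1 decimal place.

87.4 μg/mL

τ/t½ = 41/12 ≈ 3.4167, so fraction remaining f = (1/2)^(41/12) ≈ 0.0936.
At steady state, accumulation factor R = 1/(1 − e^(−kτ)) ≈ 1.1033.
Single-dose peak C₀ = D/Vd = 2455/31 ≈ 79.194 μg/mL.
Steady-state peak Cmax,ss = C₀·R ≈ 79.194 × 1.1033 ≈ 87.375 μg/mL.
Peak 87.4 μg/mL vs MTC 128 μg/mL: below toxic threshold.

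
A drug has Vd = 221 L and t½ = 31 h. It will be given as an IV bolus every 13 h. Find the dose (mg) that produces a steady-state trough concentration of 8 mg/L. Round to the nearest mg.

596 mg

τ/t½ = 13/31 ≈ 0.41935, so f = (1/2)^(13/31) ≈ 0.747759.
Cmin,ss = (D/Vd)·f/(1−f), so D = Cmin,ss·Vd·(1−f)/f.
D = 8 × 221 × (1−f)/f ≈ 8 × 221 × 0.33733 ≈ 596.40 mg.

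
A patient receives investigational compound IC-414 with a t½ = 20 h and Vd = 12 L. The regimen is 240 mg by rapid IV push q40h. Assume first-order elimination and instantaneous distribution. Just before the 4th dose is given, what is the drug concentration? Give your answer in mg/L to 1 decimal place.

6.6 mg/L

f = (1/2)^(τ/t½) = (1/2)^(40/20) ≈ 0.2500.
C₀ = D/Vd = 240/12 ≈ 20.000 mg/L.
Before the 4th dose, 3 doses have been given. Superposition: Cmin = C₀·(f + f² + … + f^3).
≈ 20.000 × (0.2500 + 0.0625 + 0.0156) ≈ 20.000 × 0.3281 ≈ 6.562 mg/L.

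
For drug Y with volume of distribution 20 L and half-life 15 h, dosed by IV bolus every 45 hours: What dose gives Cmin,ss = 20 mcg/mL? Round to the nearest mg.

2800 mg

τ/t½ = 45/15 ≈ 3, so f = (1/2)^(45/15) ≈ 0.125000.
Cmin,ss = (D/Vd)·f/(1−f), so D = Cmin,ss·Vd·(1−f)/f.
D = 20 × 20 × (1−f)/f ≈ 20 × 20 × 7.00000 ≈ 2800.00 mg.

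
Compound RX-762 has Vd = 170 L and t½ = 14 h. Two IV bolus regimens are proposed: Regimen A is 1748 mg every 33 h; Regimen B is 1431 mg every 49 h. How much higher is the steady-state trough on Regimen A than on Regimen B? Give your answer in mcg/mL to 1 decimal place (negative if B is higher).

1.7 mcg/mL

Regimen A: f = (1/2)^(33/14) ≈ 0.1952; Cmin,ss = (1748/170)·f/(1−f) ≈ 2.494 mcg/mL.
Regimen B: f = (1/2)^(49/14) ≈ 0.0884; Cmin,ss = (1431/170)·f/(1−f) ≈ 0.816 mcg/mL.
Difference ≈ 2.494 − 0.816 ≈ 1.678 mcg/mL.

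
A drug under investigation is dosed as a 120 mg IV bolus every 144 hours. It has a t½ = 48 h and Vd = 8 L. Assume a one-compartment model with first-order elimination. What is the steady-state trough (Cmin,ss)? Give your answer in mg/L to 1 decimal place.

2.1 mg/L

The dosing interval is 3 half-lives, so f = 2^(−3) = 0.125.
Accumulation ratio R = 1/(1 − f) = 1/0.875 = 8/7.
Single-dose peak C₀ = D/Vd = 120/8 = 15 mg/L.
Steady-state peak Cmax,ss = C₀·R = 15 × 8/7 ≈ 17.143 mg/L.
Steady-state trough Cmin,ss = Cmax,ss·f ≈ 17.143 × 0.125 ≈ 2.143 mg/L.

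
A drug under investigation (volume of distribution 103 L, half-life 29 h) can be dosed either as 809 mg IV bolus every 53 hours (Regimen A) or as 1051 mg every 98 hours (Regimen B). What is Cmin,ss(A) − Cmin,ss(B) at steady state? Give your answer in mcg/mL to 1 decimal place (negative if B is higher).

2.0 mcg/mL

Regimen A: f = (1/2)^(53/29) ≈ 0.2817; Cmin,ss = (809/103)·f/(1−f) ≈ 3.080 mcg/mL.
Regimen B: f = (1/2)^(98/29) ≈ 0.0961; Cmin,ss = (1051/103)·f/(1−f) ≈ 1.085 mcg/mL.
Difference ≈ 3.080 − 1.085 ≈ 1.995 mcg/mL.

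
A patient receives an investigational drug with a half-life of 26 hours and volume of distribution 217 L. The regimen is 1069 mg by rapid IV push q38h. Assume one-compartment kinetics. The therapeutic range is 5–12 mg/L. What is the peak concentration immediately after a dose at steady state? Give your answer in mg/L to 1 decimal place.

7.7 mg/L

τ/t½ = 38/26 ≈ 1.4615, so fraction remaining f = (1/2)^(38/26) ≈ 0.3631.
Accumulation ratio R = 1/(1 − f) ≈ 1/0.6369 ≈ 1.5701.
Each bolus raises the concentration by D/Vd = 1069/217 ≈ 4.926 mg/L.
Cmax,ss = C₀/(1 − f) ≈ 4.926/0.6369 ≈ 7.734 mg/L.
Peak 7.7 mg/L vs MTC 12 mg/L: below toxic threshold.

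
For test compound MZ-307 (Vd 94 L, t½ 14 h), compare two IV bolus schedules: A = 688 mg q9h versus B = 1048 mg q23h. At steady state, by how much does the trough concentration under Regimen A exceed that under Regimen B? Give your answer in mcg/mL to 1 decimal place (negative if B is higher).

Regimen A: f = (1/2)^(9/14) ≈ 0.6404; Cmin,ss = (688/94)·f/(1−f) ≈ 13.034 mcg/mL.
Regimen B: f = (1/2)^(23/14) ≈ 0.3202; Cmin,ss = (1048/94)·f/(1−f) ≈ 5.251 mcg/mL.
Difference ≈ 13.034 − 5.251 ≈ 7.783 mcg/mL.

7.8 mcg/mL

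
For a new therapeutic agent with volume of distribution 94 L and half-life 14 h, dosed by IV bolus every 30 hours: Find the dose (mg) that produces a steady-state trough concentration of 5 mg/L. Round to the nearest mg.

τ/t½ = 30/14 ≈ 2.1429, so f = (1/2)^(30/14) ≈ 0.226431.
Cmin,ss = (D/Vd)·f/(1−f), so D = Cmin,ss·Vd·(1−f)/f.
D = 5 × 94 × (1−f)/f ≈ 5 × 94 × 3.41636 ≈ 1605.69 mg.

1606 mg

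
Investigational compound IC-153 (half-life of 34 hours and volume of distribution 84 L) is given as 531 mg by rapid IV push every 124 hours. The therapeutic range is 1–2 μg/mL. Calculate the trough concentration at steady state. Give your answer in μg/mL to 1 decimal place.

k = ln2/t½ = ln2/34 ≈ 0.020387 h⁻¹; fraction remaining f = e^(−kτ) = e^(−0.020387×124) ≈ 0.0798.
At steady state, accumulation factor R = 1/(1 − e^(−kτ)) ≈ 1.0867.
Single-dose peak C₀ = D/Vd = 531/84 ≈ 6.321 μg/mL.
Steady-state peak Cmax,ss = C₀·R ≈ 6.321 × 1.0867 ≈ 6.869 μg/mL.
Steady-state trough Cmin,ss = Cmax,ss·f ≈ 6.869 × 0.0798 ≈ 0.548 μg/mL.
Trough 0.5 μg/mL vs MEC 1 μg/mL: subtherapeutic.

0.5 μg/mL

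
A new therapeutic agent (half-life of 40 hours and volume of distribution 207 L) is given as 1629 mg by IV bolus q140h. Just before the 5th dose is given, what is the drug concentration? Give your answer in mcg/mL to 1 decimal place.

f = (1/2)^(τ/t½) = (1/2)^(140/40) ≈ 0.0884.
C₀ = D/Vd = 1629/207 ≈ 7.870 mcg/mL.
Before the 5th dose, 4 doses have been given. Superposition: Cmin = C₀·(f + f² + … + f^4).
≈ 7.870 × (0.0884 + 0.0078 + 0.0007 + 0.0001) ≈ 7.870 × 0.0970 ≈ 0.763 mcg/mL.

0.8 mcg/mL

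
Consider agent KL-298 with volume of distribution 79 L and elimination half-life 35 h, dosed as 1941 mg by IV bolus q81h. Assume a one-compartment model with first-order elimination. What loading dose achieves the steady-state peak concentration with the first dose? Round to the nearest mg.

2429 mg

f = (1/2)^(81/35) ≈ 0.201062; accumulation ratio R = 1/(1−f) ≈ 1.25166.
Loading dose to hit Cmax,ss on first dose: D_load = D_maint·R ≈ 1941 × 1.25166 ≈ 2429.47 mg.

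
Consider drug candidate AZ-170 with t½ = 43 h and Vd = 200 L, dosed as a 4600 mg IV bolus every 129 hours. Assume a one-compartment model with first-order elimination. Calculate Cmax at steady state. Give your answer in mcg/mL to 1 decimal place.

26.3 mcg/mL

The dosing interval is 3 half-lives, so f = 2^(−3) = 0.125.
Accumulation ratio R = 1/(1 − f) = 1/0.875 = 8/7.
Single-dose peak C₀ = D/Vd = 4600/200 = 23 mcg/mL.
Steady-state peak Cmax,ss = C₀·R = 23 × 8/7 ≈ 26.286 mcg/mL.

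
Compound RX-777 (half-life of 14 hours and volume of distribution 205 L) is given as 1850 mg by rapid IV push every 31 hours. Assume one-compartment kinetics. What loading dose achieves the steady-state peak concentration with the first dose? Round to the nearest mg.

f = (1/2)^(31/14) ≈ 0.215493; accumulation ratio R = 1/(1−f) ≈ 1.27469.
Loading dose to hit Cmax,ss on first dose: D_load = D_maint·R ≈ 1850 × 1.27469 ≈ 2358.18 mg.

2358 mg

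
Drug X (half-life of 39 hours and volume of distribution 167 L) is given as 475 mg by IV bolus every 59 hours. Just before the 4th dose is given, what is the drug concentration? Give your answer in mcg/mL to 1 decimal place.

1.5 mcg/mL

f = (1/2)^(τ/t½) = (1/2)^(59/39) ≈ 0.3504.
C₀ = D/Vd = 475/167 ≈ 2.844 mcg/mL.
Before the 4th dose, 3 doses have been given. Superposition: Cmin = C₀·(f + f² + … + f^3).
≈ 2.844 × (0.3504 + 0.1228 + 0.0430) ≈ 2.844 × 0.5162 ≈ 1.468 mcg/mL.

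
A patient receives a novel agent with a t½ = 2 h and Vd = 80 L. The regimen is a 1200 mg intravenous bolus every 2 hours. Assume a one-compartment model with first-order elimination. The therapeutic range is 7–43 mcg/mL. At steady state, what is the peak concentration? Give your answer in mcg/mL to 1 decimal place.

30.0 mcg/mL

The dosing interval is 1 half-life, so f = 2^(−1) = 0.5.
At steady state, R = 1/(1 − 0.5) = 2/1.
Single-dose peak C₀ = D/Vd = 1200/80 = 15 mcg/mL.
Steady-state peak Cmax,ss = C₀·R = 15 × 2/1 ≈ 30.000 mcg/mL.
Peak 30.0 mcg/mL vs MTC 43 mcg/mL: below toxic threshold.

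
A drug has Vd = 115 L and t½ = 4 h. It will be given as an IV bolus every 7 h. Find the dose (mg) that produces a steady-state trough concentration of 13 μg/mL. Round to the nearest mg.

3534 mg

τ/t½ = 7/4 ≈ 1.75, so f = (1/2)^(7/4) ≈ 0.297302.
Cmin,ss = (D/Vd)·f/(1−f), so D = Cmin,ss·Vd·(1−f)/f.
D = 13 × 115 × (1−f)/f ≈ 13 × 115 × 2.36358 ≈ 3533.55 mg.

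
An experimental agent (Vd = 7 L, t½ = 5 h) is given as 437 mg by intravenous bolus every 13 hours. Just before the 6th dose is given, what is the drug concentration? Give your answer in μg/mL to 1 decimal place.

f = (1/2)^(τ/t½) = (1/2)^(13/5) ≈ 0.1649.
C₀ = D/Vd = 437/7 ≈ 62.429 μg/mL.
Before the 6th dose, 5 doses have been given. Superposition: Cmin = C₀·(f + f² + … + f^5).
≈ 62.429 × (0.1649 + 0.0272 + 0.0045 + 0.0007 + 0.0001) ≈ 62.429 × 0.1974 ≈ 12.323 μg/mL.

12.3 μg/mL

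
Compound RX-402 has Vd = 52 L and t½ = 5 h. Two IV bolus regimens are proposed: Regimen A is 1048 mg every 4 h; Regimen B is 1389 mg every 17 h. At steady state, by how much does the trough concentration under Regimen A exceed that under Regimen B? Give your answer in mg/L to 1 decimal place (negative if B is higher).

24.4 mg/L

Regimen A: f = (1/2)^(4/5) ≈ 0.5743; Cmin,ss = (1048/52)·f/(1−f) ≈ 27.189 mg/L.
Regimen B: f = (1/2)^(17/5) ≈ 0.0947; Cmin,ss = (1389/52)·f/(1−f) ≈ 2.794 mg/L.
Difference ≈ 27.189 − 2.794 ≈ 24.395 mg/L.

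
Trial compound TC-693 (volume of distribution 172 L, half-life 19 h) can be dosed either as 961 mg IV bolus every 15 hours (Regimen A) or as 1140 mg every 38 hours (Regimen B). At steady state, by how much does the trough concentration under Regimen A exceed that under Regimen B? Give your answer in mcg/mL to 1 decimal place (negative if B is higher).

5.5 mcg/mL

Regimen A: f = (1/2)^(15/19) ≈ 0.5786; Cmin,ss = (961/172)·f/(1−f) ≈ 7.671 mcg/mL.
Regimen B: f = (1/2)^(38/19) ≈ 0.2500; Cmin,ss = (1140/172)·f/(1−f) ≈ 2.209 mcg/mL.
Difference ≈ 7.671 − 2.209 ≈ 5.462 mcg/mL.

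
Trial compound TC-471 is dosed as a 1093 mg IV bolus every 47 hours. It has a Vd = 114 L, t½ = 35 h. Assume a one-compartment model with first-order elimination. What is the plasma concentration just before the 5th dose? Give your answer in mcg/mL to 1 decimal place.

6.1 mcg/mL

f = (1/2)^(τ/t½) = (1/2)^(47/35) ≈ 0.3942.
C₀ = D/Vd = 1093/114 ≈ 9.588 mcg/mL.
Before the 5th dose, 4 doses have been given. Superposition: Cmin = C₀·(f + f² + … + f^4).
≈ 9.588 × (0.3942 + 0.1554 + 0.0613 + 0.0241) ≈ 9.588 × 0.6350 ≈ 6.088 mcg/mL.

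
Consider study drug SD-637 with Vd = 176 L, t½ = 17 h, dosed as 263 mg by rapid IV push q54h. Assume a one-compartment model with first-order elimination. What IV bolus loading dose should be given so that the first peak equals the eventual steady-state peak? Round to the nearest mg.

f = (1/2)^(54/17) ≈ 0.110608; accumulation ratio R = 1/(1−f) ≈ 1.12436.
Loading dose to hit Cmax,ss on first dose: D_load = D_maint·R ≈ 263 × 1.12436 ≈ 295.71 mg.

296 mg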